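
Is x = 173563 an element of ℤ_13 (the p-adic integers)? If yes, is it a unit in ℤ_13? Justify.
x ∈ ℤ_13 but not a unit; v_13(x) = 3 > 0

ℤ_13 = {x ∈ ℚ_13 : v_13(x) ≥ 0} and ℤ_13^× = {x ∈ ℤ_13 : v_13(x) = 0}. Here v_13(173563) = v_13(num) − v_13(den) = 3; compare against these criteria.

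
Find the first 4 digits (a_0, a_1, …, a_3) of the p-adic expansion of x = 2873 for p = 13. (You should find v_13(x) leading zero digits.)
(a_0, …, a_3) = (0, 0, 4, 1)

v_13(2873) = 2, so a_0 = ... = a_1 = 0. Factor out: x = 13^2 · u with u = 17 a unit in ℤ_13. Expand u iteratively via a_{v+i} = u_i mod 13, u_{i+1} = (u_i − a_{v+i})/13:
  u_0 = 17;  a_2 = 4;  u_1 = (u_0 − 4)/13 = 1
  u_1 = 1;  a_3 = 1;  u_2 = (u_1 − 1)/13 = 0
Digits: (0, 0, 4, 1).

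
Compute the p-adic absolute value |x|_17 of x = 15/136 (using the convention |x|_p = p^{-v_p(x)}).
|15/136|_17 = 17

Step 1 — compute v_17(x) by factoring powers of 17 out of the numerator and denominator: v_17(15/136) = -1. Step 2 — apply |x|_p = p^{-v_p(x)} = 17^{1} = 17.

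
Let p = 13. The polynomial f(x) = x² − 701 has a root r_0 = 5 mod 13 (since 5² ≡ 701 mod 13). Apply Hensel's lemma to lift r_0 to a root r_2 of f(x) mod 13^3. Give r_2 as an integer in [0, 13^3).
r_2 = 512 (mod 2197)

Hensel's recurrence: r_{i+1} = r_i − f(r_i)·(f′(r_i))^{-1} mod 13^{i+2}, with f′(x) = 2x. Iterate:
  r_0 = 5 (mod 13)
  r_1 = 5 (mod 169)
  r_2 = 512 (mod 2197)
Final: r_2 = 512, and one checks f(r_2) ≡ 0 mod 13^3.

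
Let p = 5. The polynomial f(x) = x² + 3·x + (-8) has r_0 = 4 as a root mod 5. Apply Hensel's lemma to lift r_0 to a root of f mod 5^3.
r_2 = 34 (mod 125)

Hensel: r_{i+1} = r_i − f(r_i)·(f′(r_i))^{-1} mod 5^{i+2}, f′(x) = 2x + 3. Iterate:
  r_0 = 4 (mod 5)
  r_1 = 9 (mod 25)
  r_2 = 34 (mod 125)
Final: r = 34 satisfies f(r) ≡ 0 mod 5^3.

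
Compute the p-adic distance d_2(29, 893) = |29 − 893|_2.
d_2(29, 893) = 1/32

Step 1 — x − y = 29 − 893 = -864. Step 2 — v_2(-864) = 5 (factor: -864 = −(2^5 · 27); the sign does not affect v_p). Step 3 — |x − y|_2 = 2^{-5} = 1/32.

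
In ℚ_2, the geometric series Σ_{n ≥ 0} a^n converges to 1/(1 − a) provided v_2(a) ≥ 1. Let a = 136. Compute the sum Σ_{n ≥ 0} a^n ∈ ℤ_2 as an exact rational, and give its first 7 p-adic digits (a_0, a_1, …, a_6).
Σ a^n = 1/(1 − a) = -1/135;  first 7 digits = (1, 0, 0, 1, 0, 0, 1)

v_2(a) = 3 ≥ 1, so the series converges in ℤ_2 to 1/(1 − a) = 1/(1 − 136) = -1/135. Expand this rational in ℤ_2: compute digits iteratively via d_i = x_i mod 2, x_{i+1} = (x_i − d_i)/2. The first 7 digits are (1, 0, 0, 1, 0, 0, 1).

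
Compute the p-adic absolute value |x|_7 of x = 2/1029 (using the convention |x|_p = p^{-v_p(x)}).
|2/1029|_7 = 343

Step 1 — compute v_7(x) by factoring powers of 7 out of the numerator and denominator: v_7(2/1029) = -3. Step 2 — apply |x|_p = p^{-v_p(x)} = 7^{3} = 343.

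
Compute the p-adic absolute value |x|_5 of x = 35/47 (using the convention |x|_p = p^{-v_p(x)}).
|35/47|_5 = 1/5

Step 1 — compute v_5(x) by factoring powers of 5 out of the numerator and denominator: v_5(35/47) = 1. Step 2 — apply |x|_p = p^{-v_p(x)} = 5^{-1} = 1/5.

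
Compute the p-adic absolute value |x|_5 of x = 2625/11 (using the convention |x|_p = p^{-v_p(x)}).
|2625/11|_5 = 1/125

Step 1 — compute v_5(x) by factoring powers of 5 out of the numerator and denominator: v_5(2625/11) = 3. Step 2 — apply |x|_p = p^{-v_p(x)} = 5^{-3} = 1/125.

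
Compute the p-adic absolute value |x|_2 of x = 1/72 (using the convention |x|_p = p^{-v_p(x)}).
|1/72|_2 = 8

Step 1 — compute v_2(x) by factoring powers of 2 out of the numerator and denominator: v_2(1/72) = -3. Step 2 — apply |x|_p = p^{-v_p(x)} = 2^{3} = 8.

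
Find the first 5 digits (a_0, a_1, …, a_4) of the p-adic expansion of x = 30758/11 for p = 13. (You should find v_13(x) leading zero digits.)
(a_0, …, a_4) = (0, 0, 0, 6, 2)

v_13(30758/11) = 3, so a_0 = ... = a_2 = 0. Factor out: x = 13^3 · u with u = 14/11 a unit in ℤ_13. Expand u iteratively via a_{v+i} = u_i mod 13, u_{i+1} = (u_i − a_{v+i})/13:
  u_0 = 14/11;  a_3 = 6;  u_1 = (u_0 − 6)/13 = -4/11
  u_1 = -4/11;  a_4 = 2;  u_2 = (u_1 − 2)/13 = -2/11
Digits: (0, 0, 0, 6, 2).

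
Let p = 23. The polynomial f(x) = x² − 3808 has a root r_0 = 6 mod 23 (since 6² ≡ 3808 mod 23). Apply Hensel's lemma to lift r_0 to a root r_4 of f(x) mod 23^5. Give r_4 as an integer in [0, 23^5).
r_4 = 4601915 (mod 6436343)

Hensel's recurrence: r_{i+1} = r_i − f(r_i)·(f′(r_i))^{-1} mod 23^{i+2}, with f′(x) = 2x. Iterate:
  r_0 = 6 (mod 23)
  r_1 = 144 (mod 529)
  r_2 = 2789 (mod 12167)
  r_3 = 124459 (mod 279841)
  r_4 = 4601915 (mod 6436343)
Final: r_4 = 4601915, and one checks f(r_4) ≡ 0 mod 23^5.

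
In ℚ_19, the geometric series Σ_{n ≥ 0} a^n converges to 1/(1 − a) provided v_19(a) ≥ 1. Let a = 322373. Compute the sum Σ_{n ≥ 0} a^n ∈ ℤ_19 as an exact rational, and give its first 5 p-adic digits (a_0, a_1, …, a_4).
Σ a^n = 1/(1 − a) = -1/322372;  first 5 digits = (1, 0, 0, 9, 2)

v_19(a) = 3 ≥ 1, so the series converges in ℤ_19 to 1/(1 − a) = 1/(1 − 322373) = -1/322372. Expand this rational in ℤ_19: compute digits iteratively via d_i = x_i mod 19, x_{i+1} = (x_i − d_i)/19. The first 5 digits are (1, 0, 0, 9, 2).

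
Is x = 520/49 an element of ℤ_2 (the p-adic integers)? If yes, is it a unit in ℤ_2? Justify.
x ∈ ℤ_2 but not a unit; v_2(x) = 3 > 0

ℤ_2 = {x ∈ ℚ_2 : v_2(x) ≥ 0} and ℤ_2^× = {x ∈ ℤ_2 : v_2(x) = 0}. Here v_2(520/49) = v_2(num) − v_2(den) = 3; compare against these criteria.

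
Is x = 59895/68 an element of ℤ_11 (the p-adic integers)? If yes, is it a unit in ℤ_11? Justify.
x ∈ ℤ_11 but not a unit; v_11(x) = 3 > 0

ℤ_11 = {x ∈ ℚ_11 : v_11(x) ≥ 0} and ℤ_11^× = {x ∈ ℤ_11 : v_11(x) = 0}. Here v_11(59895/68) = v_11(num) − v_11(den) = 3; compare against these criteria.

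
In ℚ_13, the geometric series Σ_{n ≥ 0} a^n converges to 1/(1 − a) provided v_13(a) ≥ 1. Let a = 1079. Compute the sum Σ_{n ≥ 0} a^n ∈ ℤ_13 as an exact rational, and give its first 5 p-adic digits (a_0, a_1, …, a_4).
Σ a^n = 1/(1 − a) = -1/1078;  first 5 digits = (1, 5, 5, 5, 7)

v_13(a) = 1 ≥ 1, so the series converges in ℤ_13 to 1/(1 − a) = 1/(1 − 1079) = -1/1078. Expand this rational in ℤ_13: compute digits iteratively via d_i = x_i mod 13, x_{i+1} = (x_i − d_i)/13. The first 5 digits are (1, 5, 5, 5, 7).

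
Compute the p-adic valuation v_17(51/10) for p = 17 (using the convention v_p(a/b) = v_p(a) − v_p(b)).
v_17(51/10) = 1

Factor powers of 17 from the numerator and denominator of the reduced fraction: 51 = 17^1 · 3 and 10 = 17^0 · 10. Apply v_p(a/b) = v_p(a) − v_p(b): v_17(51/10) = 1 − 0 = 1.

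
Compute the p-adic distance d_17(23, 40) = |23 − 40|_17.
d_17(23, 40) = 1/17

Step 1 — x − y = 23 − 40 = -17. Step 2 — v_17(-17) = 1 (factor: -17 = −(17^1 · 1); the sign does not affect v_p). Step 3 — |x − y|_17 = 17^{-1} = 1/17.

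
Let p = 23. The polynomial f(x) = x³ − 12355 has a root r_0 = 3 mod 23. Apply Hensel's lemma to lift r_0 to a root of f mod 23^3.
r_2 = 8904 (mod 12167)

Hensel: r_{i+1} = r_i − f(r_i)/f′(r_i) mod 23^{i+2}, where f′(x) = 3x². Iterate:
  r_0 = 3 (mod 23)
  r_1 = 440 (mod 529)
  r_2 = 8904 (mod 12167)
Final: r = 8904 with f(r) ≡ 0 mod 23^3.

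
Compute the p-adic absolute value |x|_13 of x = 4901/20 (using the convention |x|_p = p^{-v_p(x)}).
|4901/20|_13 = 1/169

Step 1 — compute v_13(x) by factoring powers of 13 out of the numerator and denominator: v_13(4901/20) = 2. Step 2 — apply |x|_p = p^{-v_p(x)} = 13^{-2} = 1/169.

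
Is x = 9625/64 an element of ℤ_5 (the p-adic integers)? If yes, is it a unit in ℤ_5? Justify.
x ∈ ℤ_5 but not a unit; v_5(x) = 3 > 0

ℤ_5 = {x ∈ ℚ_5 : v_5(x) ≥ 0} and ℤ_5^× = {x ∈ ℤ_5 : v_5(x) = 0}. Here v_5(9625/64) = v_5(num) − v_5(den) = 3; compare against these criteria.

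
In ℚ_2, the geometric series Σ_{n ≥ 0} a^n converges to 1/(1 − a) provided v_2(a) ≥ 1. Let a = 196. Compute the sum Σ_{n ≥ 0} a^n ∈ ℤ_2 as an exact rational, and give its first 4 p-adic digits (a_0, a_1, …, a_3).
Σ a^n = 1/(1 − a) = -1/195;  first 4 digits = (1, 0, 1, 0)

v_2(a) = 2 ≥ 1, so the series converges in ℤ_2 to 1/(1 − a) = 1/(1 − 196) = -1/195. Expand this rational in ℤ_2: compute digits iteratively via d_i = x_i mod 2, x_{i+1} = (x_i − d_i)/2. The first 4 digits are (1, 0, 1, 0).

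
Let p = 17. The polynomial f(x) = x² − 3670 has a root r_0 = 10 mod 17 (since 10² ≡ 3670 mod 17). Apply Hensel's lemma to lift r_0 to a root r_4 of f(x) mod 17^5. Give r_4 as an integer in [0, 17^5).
r_4 = 1125699 (mod 1419857)

Hensel's recurrence: r_{i+1} = r_i − f(r_i)·(f′(r_i))^{-1} mod 17^{i+2}, with f′(x) = 2x. Iterate:
  r_0 = 10 (mod 17)
  r_1 = 44 (mod 289)
  r_2 = 622 (mod 4913)
  r_3 = 39926 (mod 83521)
  r_4 = 1125699 (mod 1419857)
Final: r_4 = 1125699, and one checks f(r_4) ≡ 0 mod 17^5.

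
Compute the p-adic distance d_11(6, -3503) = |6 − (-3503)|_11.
d_11(6, -3503) = 1/121

Step 1 — x − y = 6 − (-3503) = 3509. Step 2 — v_11(3509) = 2 (factor: 3509 = (11^2 · 29); the sign does not affect v_p). Step 3 — |x − y|_11 = 11^{-2} = 1/121.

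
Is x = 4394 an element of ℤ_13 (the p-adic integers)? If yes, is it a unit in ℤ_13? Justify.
x ∈ ℤ_13 but not a unit; v_13(x) = 3 > 0

ℤ_13 = {x ∈ ℚ_13 : v_13(x) ≥ 0} and ℤ_13^× = {x ∈ ℤ_13 : v_13(x) = 0}. Here v_13(4394) = v_13(num) − v_13(den) = 3; compare against these criteria.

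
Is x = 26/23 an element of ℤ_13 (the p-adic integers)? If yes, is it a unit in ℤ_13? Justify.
x ∈ ℤ_13 but not a unit; v_13(x) = 1 > 0

ℤ_13 = {x ∈ ℚ_13 : v_13(x) ≥ 0} and ℤ_13^× = {x ∈ ℤ_13 : v_13(x) = 0}. Here v_13(26/23) = v_13(num) − v_13(den) = 1; compare against these criteria.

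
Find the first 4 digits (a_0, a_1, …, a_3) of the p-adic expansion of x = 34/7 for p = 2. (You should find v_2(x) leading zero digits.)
(a_0, …, a_3) = (0, 1, 1, 1)

v_2(34/7) = 1, so a_0 = ... = a_0 = 0. Factor out: x = 2^1 · u with u = 17/7 a unit in ℤ_2. Expand u iteratively via a_{v+i} = u_i mod 2, u_{i+1} = (u_i − a_{v+i})/2:
  u_0 = 17/7;  a_1 = 1;  u_1 = (u_0 − 1)/2 = 5/7
  u_1 = 5/7;  a_2 = 1;  u_2 = (u_1 − 1)/2 = -1/7
  u_2 = -1/7;  a_3 = 1;  u_3 = (u_2 − 1)/2 = -4/7
Digits: (0, 1, 1, 1).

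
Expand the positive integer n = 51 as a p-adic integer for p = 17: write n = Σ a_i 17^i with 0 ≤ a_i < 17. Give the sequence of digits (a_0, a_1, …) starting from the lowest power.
(a_0, a_1, …) = (0, 3)

Repeated division by 17 gives the digits low-to-high: 51 = 3·17^1. Digit sequence: (0, 3).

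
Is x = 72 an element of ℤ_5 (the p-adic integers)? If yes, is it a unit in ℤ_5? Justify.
x ∈ ℤ_5^× (unit); v_5(x) = 0

ℤ_5 = {x ∈ ℚ_5 : v_5(x) ≥ 0} and ℤ_5^× = {x ∈ ℤ_5 : v_5(x) = 0}. Here v_5(72) = v_5(num) − v_5(den) = 0; compare against these criteria.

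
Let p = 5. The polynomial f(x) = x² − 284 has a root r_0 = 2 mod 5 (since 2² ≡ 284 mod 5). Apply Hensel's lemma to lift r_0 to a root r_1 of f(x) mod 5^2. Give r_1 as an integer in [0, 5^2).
r_1 = 22 (mod 25)

Hensel's recurrence: r_{i+1} = r_i − f(r_i)·(f′(r_i))^{-1} mod 5^{i+2}, with f′(x) = 2x. Iterate:
  r_0 = 2 (mod 5)
  r_1 = 22 (mod 25)
Final: r_1 = 22, and one checks f(r_1) ≡ 0 mod 5^2.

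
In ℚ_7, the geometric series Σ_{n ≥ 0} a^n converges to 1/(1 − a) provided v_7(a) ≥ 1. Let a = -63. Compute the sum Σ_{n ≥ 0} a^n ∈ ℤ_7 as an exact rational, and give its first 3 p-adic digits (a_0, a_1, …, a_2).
Σ a^n = 1/(1 − a) = 1/64;  first 3 digits = (1, 5, 2)

v_7(a) = 1 ≥ 1, so the series converges in ℤ_7 to 1/(1 − a) = 1/(1 − (-63)) = 1/64. Expand this rational in ℤ_7: compute digits iteratively via d_i = x_i mod 7, x_{i+1} = (x_i − d_i)/7. The first 3 digits are (1, 5, 2).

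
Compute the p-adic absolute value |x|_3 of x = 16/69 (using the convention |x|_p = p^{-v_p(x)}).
|16/69|_3 = 3

Step 1 — compute v_3(x) by factoring powers of 3 out of the numerator and denominator: v_3(16/69) = -1. Step 2 — apply |x|_p = p^{-v_p(x)} = 3^{1} = 3.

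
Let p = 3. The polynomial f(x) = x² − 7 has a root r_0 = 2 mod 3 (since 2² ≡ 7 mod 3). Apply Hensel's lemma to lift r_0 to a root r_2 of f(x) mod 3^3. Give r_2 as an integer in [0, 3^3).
r_2 = 14 (mod 27)

Hensel's recurrence: r_{i+1} = r_i − f(r_i)·(f′(r_i))^{-1} mod 3^{i+2}, with f′(x) = 2x. Iterate:
  r_0 = 2 (mod 3)
  r_1 = 5 (mod 9)
  r_2 = 14 (mod 27)
Final: r_2 = 14, and one checks f(r_2) ≡ 0 mod 3^3.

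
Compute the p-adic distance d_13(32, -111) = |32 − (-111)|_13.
d_13(32, -111) = 1/13

Step 1 — x − y = 32 − (-111) = 143. Step 2 — v_13(143) = 1 (factor: 143 = (13^1 · 11); the sign does not affect v_p). Step 3 — |x − y|_13 = 13^{-1} = 1/13.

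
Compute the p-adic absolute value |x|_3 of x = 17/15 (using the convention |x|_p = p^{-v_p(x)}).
|17/15|_3 = 3

Step 1 — compute v_3(x) by factoring powers of 3 out of the numerator and denominator: v_3(17/15) = -1. Step 2 — apply |x|_p = p^{-v_p(x)} = 3^{1} = 3.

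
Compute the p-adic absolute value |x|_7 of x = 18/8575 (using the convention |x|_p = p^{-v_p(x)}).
|18/8575|_7 = 343

Step 1 — compute v_7(x) by factoring powers of 7 out of the numerator and denominator: v_7(18/8575) = -3. Step 2 — apply |x|_p = p^{-v_p(x)} = 7^{3} = 343.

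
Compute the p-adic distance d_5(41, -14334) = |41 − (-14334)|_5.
d_5(41, -14334) = 1/625

Step 1 — x − y = 41 − (-14334) = 14375. Step 2 — v_5(14375) = 4 (factor: 14375 = (5^4 · 23); the sign does not affect v_p). Step 3 — |x − y|_5 = 5^{-4} = 1/625.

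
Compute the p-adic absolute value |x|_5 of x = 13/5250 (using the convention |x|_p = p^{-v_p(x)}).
|13/5250|_5 = 125

Step 1 — compute v_5(x) by factoring powers of 5 out of the numerator and denominator: v_5(13/5250) = -3. Step 2 — apply |x|_p = p^{-v_p(x)} = 5^{3} = 125.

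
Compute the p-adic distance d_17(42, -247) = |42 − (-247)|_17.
d_17(42, -247) = 1/289

Step 1 — x − y = 42 − (-247) = 289. Step 2 — v_17(289) = 2 (factor: 289 = (17^2 · 1); the sign does not affect v_p). Step 3 — |x − y|_17 = 17^{-2} = 1/289.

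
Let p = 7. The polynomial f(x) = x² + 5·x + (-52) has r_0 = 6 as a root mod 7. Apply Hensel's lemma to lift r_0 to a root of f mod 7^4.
r_3 = 181 (mod 2401)

Hensel: r_{i+1} = r_i − f(r_i)·(f′(r_i))^{-1} mod 7^{i+2}, f′(x) = 2x + 5. Iterate:
  r_0 = 6 (mod 7)
  r_1 = 34 (mod 49)
  r_2 = 181 (mod 343)
  r_3 = 181 (mod 2401)
Final: r = 181 satisfies f(r) ≡ 0 mod 7^4.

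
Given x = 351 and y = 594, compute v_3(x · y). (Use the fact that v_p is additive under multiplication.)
v_3(208494) = 6

v_p(x) = 3 (factor: 351 = 3^3 · 13); v_p(y) = 3 (factor: 594 = 3^3 · 22). Additivity: v_p(xy) = v_p(x) + v_p(y) = 3 + 3 = 6. (Direct check: xy = 208494 = 3^6 · (286).)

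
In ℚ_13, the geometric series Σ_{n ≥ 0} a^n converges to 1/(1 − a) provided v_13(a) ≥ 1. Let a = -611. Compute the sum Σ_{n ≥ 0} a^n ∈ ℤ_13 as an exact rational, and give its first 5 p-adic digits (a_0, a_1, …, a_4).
Σ a^n = 1/(1 − a) = 1/612;  first 5 digits = (1, 5, 8, 8, 9)

v_13(a) = 1 ≥ 1, so the series converges in ℤ_13 to 1/(1 − a) = 1/(1 − (-611)) = 1/612. Expand this rational in ℤ_13: compute digits iteratively via d_i = x_i mod 13, x_{i+1} = (x_i − d_i)/13. The first 5 digits are (1, 5, 8, 8, 9).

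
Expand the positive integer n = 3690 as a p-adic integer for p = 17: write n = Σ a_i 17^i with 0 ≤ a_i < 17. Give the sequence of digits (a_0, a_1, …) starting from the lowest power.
(a_0, a_1, …) = (1, 13, 12)

Repeated division by 17 gives the digits low-to-high: 3690 = 1 + 13·17^1 + 12·17^2. Digit sequence: (1, 13, 12).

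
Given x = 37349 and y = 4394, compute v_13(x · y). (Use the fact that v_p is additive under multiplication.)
v_13(164111506) = 6

v_p(x) = 3 (factor: 37349 = 13^3 · 17); v_p(y) = 3 (factor: 4394 = 13^3 · 2). Additivity: v_p(xy) = v_p(x) + v_p(y) = 3 + 3 = 6. (Direct check: xy = 164111506 = 13^6 · (34).)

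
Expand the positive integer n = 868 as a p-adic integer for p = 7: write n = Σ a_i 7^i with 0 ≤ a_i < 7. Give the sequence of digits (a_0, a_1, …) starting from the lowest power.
(a_0, a_1, …) = (0, 5, 3, 2)

Repeated division by 7 gives the digits low-to-high: 868 = 5·7^1 + 3·7^2 + 2·7^3. Digit sequence: (0, 5, 3, 2).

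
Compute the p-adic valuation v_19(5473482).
v_19(5473482) = 4

v_19(n) is the largest exponent k such that 19^k divides n. Factor out: 5473482 = 19^4 · 42. (Sign doesn't affect v_p.) So v_19(5473482) = 4.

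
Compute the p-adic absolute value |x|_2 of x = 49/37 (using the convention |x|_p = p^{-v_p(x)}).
|49/37|_2 = 1

Step 1 — compute v_2(x) by factoring powers of 2 out of the numerator and denominator: v_2(49/37) = 0. Step 2 — apply |x|_p = p^{-v_p(x)} = 2^{0} = 1.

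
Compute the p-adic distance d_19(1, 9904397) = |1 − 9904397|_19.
d_19(1, 9904397) = 1/2476099

Step 1 — x − y = 1 − 9904397 = -9904396. Step 2 — v_19(-9904396) = 5 (factor: -9904396 = −(19^5 · 4); the sign does not affect v_p). Step 3 — |x − y|_19 = 19^{-5} = 1/2476099.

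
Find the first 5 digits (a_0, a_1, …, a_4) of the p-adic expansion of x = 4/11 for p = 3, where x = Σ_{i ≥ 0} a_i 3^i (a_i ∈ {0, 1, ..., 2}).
(a_0, …, a_4) = (2, 0, 2, 2, 1)

v_3(4/11) = 0 (numerator and denominator both coprime to 3), so x ∈ ℤ_3^×. Compute digits iteratively via a_i = x_i mod 3, x_{i+1} = (x_i − a_i)/3, with x_0 = x:
  x_0 = 4/11;  a_0 = 2;  x_1 = (x_0 − 2)/3 = -6/11
  x_1 = -6/11;  a_1 = 0;  x_2 = (x_1 − 0)/3 = -2/11
  x_2 = -2/11;  a_2 = 2;  x_3 = (x_2 − 2)/3 = -8/11
  x_3 = -8/11;  a_3 = 2;  x_4 = (x_3 − 2)/3 = -10/11
  x_4 = -10/11;  a_4 = 1;  x_5 = (x_4 − 1)/3 = -7/11
Digits: (2, 0, 2, 2, 1).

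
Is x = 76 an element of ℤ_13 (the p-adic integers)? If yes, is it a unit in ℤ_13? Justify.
x ∈ ℤ_13^× (unit); v_13(x) = 0

ℤ_13 = {x ∈ ℚ_13 : v_13(x) ≥ 0} and ℤ_13^× = {x ∈ ℤ_13 : v_13(x) = 0}. Here v_13(76) = v_13(num) − v_13(den) = 0; compare against these criteria.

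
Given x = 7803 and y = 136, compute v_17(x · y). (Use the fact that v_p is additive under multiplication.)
v_17(1061208) = 3

v_p(x) = 2 (factor: 7803 = 17^2 · 27); v_p(y) = 1 (factor: 136 = 17^1 · 8). Additivity: v_p(xy) = v_p(x) + v_p(y) = 2 + 1 = 3. (Direct check: xy = 1061208 = 17^3 · (216).)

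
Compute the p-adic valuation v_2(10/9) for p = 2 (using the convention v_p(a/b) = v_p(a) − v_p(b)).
v_2(10/9) = 1

Factor powers of 2 from the numerator and denominator of the reduced fraction: 10 = 2^1 · 5 and 9 = 2^0 · 9. Apply v_p(a/b) = v_p(a) − v_p(b): v_2(10/9) = 1 − 0 = 1.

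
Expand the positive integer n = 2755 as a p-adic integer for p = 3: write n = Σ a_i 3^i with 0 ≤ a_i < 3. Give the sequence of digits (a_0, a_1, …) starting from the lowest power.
(a_0, a_1, …) = (1, 0, 0, 0, 1, 2, 0, 1)

Repeated division by 3 gives the digits low-to-high: 2755 = 1 + 1·3^4 + 2·3^5 + 1·3^7. Digit sequence: (1, 0, 0, 0, 1, 2, 0, 1).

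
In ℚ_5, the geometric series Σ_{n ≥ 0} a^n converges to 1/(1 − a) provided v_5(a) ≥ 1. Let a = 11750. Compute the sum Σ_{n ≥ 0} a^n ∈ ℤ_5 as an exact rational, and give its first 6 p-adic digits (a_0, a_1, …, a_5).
Σ a^n = 1/(1 − a) = -1/11749;  first 6 digits = (1, 0, 0, 4, 3, 3)

v_5(a) = 3 ≥ 1, so the series converges in ℤ_5 to 1/(1 − a) = 1/(1 − 11750) = -1/11749. Expand this rational in ℤ_5: compute digits iteratively via d_i = x_i mod 5, x_{i+1} = (x_i − d_i)/5. The first 6 digits are (1, 0, 0, 4, 3, 3).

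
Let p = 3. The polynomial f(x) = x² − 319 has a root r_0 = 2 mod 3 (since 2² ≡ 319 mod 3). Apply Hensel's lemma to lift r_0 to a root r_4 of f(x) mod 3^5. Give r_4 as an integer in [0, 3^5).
r_4 = 182 (mod 243)

Hensel's recurrence: r_{i+1} = r_i − f(r_i)·(f′(r_i))^{-1} mod 3^{i+2}, with f′(x) = 2x. Iterate:
  r_0 = 2 (mod 3)
  r_1 = 2 (mod 9)
  r_2 = 20 (mod 27)
  r_3 = 20 (mod 81)
  r_4 = 182 (mod 243)
Final: r_4 = 182, and one checks f(r_4) ≡ 0 mod 3^5.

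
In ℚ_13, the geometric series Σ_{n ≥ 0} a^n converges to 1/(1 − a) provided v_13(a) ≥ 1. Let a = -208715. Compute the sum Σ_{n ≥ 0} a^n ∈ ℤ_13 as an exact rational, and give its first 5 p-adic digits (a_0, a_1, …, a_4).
Σ a^n = 1/(1 − a) = 1/208716;  first 5 digits = (1, 0, 0, 9, 5)

v_13(a) = 3 ≥ 1, so the series converges in ℤ_13 to 1/(1 − a) = 1/(1 − (-208715)) = 1/208716. Expand this rational in ℤ_13: compute digits iteratively via d_i = x_i mod 13, x_{i+1} = (x_i − d_i)/13. The first 5 digits are (1, 0, 0, 9, 5).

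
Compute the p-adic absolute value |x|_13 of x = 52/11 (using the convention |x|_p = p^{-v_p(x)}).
|52/11|_13 = 1/13

Step 1 — compute v_13(x) by factoring powers of 13 out of the numerator and denominator: v_13(52/11) = 1. Step 2 — apply |x|_p = p^{-v_p(x)} = 13^{-1} = 1/13.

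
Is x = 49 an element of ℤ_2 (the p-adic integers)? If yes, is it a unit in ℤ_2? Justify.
x ∈ ℤ_2^× (unit); v_2(x) = 0

ℤ_2 = {x ∈ ℚ_2 : v_2(x) ≥ 0} and ℤ_2^× = {x ∈ ℤ_2 : v_2(x) = 0}. Here v_2(49) = v_2(num) − v_2(den) = 0; compare against these criteria.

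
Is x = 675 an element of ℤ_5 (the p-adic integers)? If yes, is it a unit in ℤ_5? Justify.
x ∈ ℤ_5 but not a unit; v_5(x) = 2 > 0

ℤ_5 = {x ∈ ℚ_5 : v_5(x) ≥ 0} and ℤ_5^× = {x ∈ ℤ_5 : v_5(x) = 0}. Here v_5(675) = v_5(num) − v_5(den) = 2; compare against these criteria.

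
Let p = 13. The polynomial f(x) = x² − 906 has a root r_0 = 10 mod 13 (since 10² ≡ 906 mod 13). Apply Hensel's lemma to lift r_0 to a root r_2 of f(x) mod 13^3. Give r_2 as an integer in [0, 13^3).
r_2 = 1284 (mod 2197)

Hensel's recurrence: r_{i+1} = r_i − f(r_i)·(f′(r_i))^{-1} mod 13^{i+2}, with f′(x) = 2x. Iterate:
  r_0 = 10 (mod 13)
  r_1 = 101 (mod 169)
  r_2 = 1284 (mod 2197)
Final: r_2 = 1284, and one checks f(r_2) ≡ 0 mod 13^3.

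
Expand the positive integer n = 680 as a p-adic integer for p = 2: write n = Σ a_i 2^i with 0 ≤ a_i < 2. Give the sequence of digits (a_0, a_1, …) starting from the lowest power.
(a_0, a_1, …) = (0, 0, 0, 1, 0, 1, 0, 1, 0, 1)

Repeated division by 2 gives the digits low-to-high: 680 = 1·2^3 + 1·2^5 + 1·2^7 + 1·2^9. Digit sequence: (0, 0, 0, 1, 0, 1, 0, 1, 0, 1).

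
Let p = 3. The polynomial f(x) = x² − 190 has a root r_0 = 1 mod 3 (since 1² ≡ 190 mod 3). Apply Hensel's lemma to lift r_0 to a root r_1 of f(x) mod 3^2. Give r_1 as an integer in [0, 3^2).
r_1 = 1 (mod 9)

Hensel's recurrence: r_{i+1} = r_i − f(r_i)·(f′(r_i))^{-1} mod 3^{i+2}, with f′(x) = 2x. Iterate:
  r_0 = 1 (mod 3)
  r_1 = 1 (mod 9)
Final: r_1 = 1, and one checks f(r_1) ≡ 0 mod 3^2.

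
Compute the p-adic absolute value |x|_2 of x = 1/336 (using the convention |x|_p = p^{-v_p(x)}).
|1/336|_2 = 16

Step 1 — compute v_2(x) by factoring powers of 2 out of the numerator and denominator: v_2(1/336) = -4. Step 2 — apply |x|_p = p^{-v_p(x)} = 2^{4} = 16.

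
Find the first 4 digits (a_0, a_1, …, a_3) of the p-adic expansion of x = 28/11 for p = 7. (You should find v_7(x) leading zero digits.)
(a_0, …, a_3) = (0, 1, 5, 5)

v_7(28/11) = 1, so a_0 = ... = a_0 = 0. Factor out: x = 7^1 · u with u = 4/11 a unit in ℤ_7. Expand u iteratively via a_{v+i} = u_i mod 7, u_{i+1} = (u_i − a_{v+i})/7:
  u_0 = 4/11;  a_1 = 1;  u_1 = (u_0 − 1)/7 = -1/11
  u_1 = -1/11;  a_2 = 5;  u_2 = (u_1 − 5)/7 = -8/11
  u_2 = -8/11;  a_3 = 5;  u_3 = (u_2 − 5)/7 = -9/11
Digits: (0, 1, 5, 5).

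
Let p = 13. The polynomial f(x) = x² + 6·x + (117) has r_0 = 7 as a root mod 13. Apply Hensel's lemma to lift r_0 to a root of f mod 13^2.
r_1 = 98 (mod 169)

Hensel: r_{i+1} = r_i − f(r_i)·(f′(r_i))^{-1} mod 13^{i+2}, f′(x) = 2x + 6. Iterate:
  r_0 = 7 (mod 13)
  r_1 = 98 (mod 169)
Final: r = 98 satisfies f(r) ≡ 0 mod 13^2.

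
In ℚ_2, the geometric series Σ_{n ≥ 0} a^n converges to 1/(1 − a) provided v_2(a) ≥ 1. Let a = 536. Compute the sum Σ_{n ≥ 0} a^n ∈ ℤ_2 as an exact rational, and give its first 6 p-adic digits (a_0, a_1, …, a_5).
Σ a^n = 1/(1 − a) = -1/535;  first 6 digits = (1, 0, 0, 1, 1, 0)

v_2(a) = 3 ≥ 1, so the series converges in ℤ_2 to 1/(1 − a) = 1/(1 − 536) = -1/535. Expand this rational in ℤ_2: compute digits iteratively via d_i = x_i mod 2, x_{i+1} = (x_i − d_i)/2. The first 6 digits are (1, 0, 0, 1, 1, 0).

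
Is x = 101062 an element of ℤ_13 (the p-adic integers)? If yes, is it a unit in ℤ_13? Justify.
x ∈ ℤ_13 but not a unit; v_13(x) = 3 > 0

ℤ_13 = {x ∈ ℚ_13 : v_13(x) ≥ 0} and ℤ_13^× = {x ∈ ℤ_13 : v_13(x) = 0}. Here v_13(101062) = v_13(num) − v_13(den) = 3; compare against these criteria.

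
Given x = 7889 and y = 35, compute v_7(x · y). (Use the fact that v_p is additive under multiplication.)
v_7(276115) = 4

v_p(x) = 3 (factor: 7889 = 7^3 · 23); v_p(y) = 1 (factor: 35 = 7^1 · 5). Additivity: v_p(xy) = v_p(x) + v_p(y) = 3 + 1 = 4. (Direct check: xy = 276115 = 7^4 · (115).)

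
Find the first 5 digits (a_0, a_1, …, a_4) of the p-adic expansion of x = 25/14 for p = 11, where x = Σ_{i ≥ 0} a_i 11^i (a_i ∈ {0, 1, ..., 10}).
(a_0, …, a_4) = (1, 4, 2, 10, 3)

v_11(25/14) = 0 (numerator and denominator both coprime to 11), so x ∈ ℤ_11^×. Compute digits iteratively via a_i = x_i mod 11, x_{i+1} = (x_i − a_i)/11, with x_0 = x:
  x_0 = 25/14;  a_0 = 1;  x_1 = (x_0 − 1)/11 = 1/14
  x_1 = 1/14;  a_1 = 4;  x_2 = (x_1 − 4)/11 = -5/14
  x_2 = -5/14;  a_2 = 2;  x_3 = (x_2 − 2)/11 = -3/14
  x_3 = -3/14;  a_3 = 10;  x_4 = (x_3 − 10)/11 = -13/14
  x_4 = -13/14;  a_4 = 3;  x_5 = (x_4 − 3)/11 = -5/14
Digits: (1, 4, 2, 10, 3).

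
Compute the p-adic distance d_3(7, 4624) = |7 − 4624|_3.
d_3(7, 4624) = 1/243

Step 1 — x − y = 7 − 4624 = -4617. Step 2 — v_3(-4617) = 5 (factor: -4617 = −(3^5 · 19); the sign does not affect v_p). Step 3 — |x − y|_3 = 3^{-5} = 1/243.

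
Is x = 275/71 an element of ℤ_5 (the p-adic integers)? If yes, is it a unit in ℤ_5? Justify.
x ∈ ℤ_5 but not a unit; v_5(x) = 2 > 0

ℤ_5 = {x ∈ ℚ_5 : v_5(x) ≥ 0} and ℤ_5^× = {x ∈ ℤ_5 : v_5(x) = 0}. Here v_5(275/71) = v_5(num) − v_5(den) = 2; compare against these criteria.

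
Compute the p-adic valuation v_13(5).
v_13(5) = 0

v_13(n) is the largest exponent k such that 13^k divides n. Factor out: 5 = 13^0 · 5. (Sign doesn't affect v_p.) So v_13(5) = 0.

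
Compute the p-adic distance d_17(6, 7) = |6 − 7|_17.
d_17(6, 7) = 1

Step 1 — x − y = 6 − 7 = -1. Step 2 — v_17(-1) = 0 (factor: -1 = −(17^0 · 1); the sign does not affect v_p). Step 3 — |x − y|_17 = 17^{0} = 1.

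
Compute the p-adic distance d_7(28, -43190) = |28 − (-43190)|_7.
d_7(28, -43190) = 1/2401

Step 1 — x − y = 28 − (-43190) = 43218. Step 2 — v_7(43218) = 4 (factor: 43218 = (7^4 · 18); the sign does not affect v_p). Step 3 — |x − y|_7 = 7^{-4} = 1/2401.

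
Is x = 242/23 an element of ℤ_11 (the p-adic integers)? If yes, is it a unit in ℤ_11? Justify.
x ∈ ℤ_11 but not a unit; v_11(x) = 2 > 0

ℤ_11 = {x ∈ ℚ_11 : v_11(x) ≥ 0} and ℤ_11^× = {x ∈ ℤ_11 : v_11(x) = 0}. Here v_11(242/23) = v_11(num) − v_11(den) = 2; compare against these criteria.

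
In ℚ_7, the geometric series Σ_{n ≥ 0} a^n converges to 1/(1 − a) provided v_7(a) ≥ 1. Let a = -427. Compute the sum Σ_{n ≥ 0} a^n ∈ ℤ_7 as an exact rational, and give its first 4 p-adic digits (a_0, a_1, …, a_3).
Σ a^n = 1/(1 − a) = 1/428;  first 4 digits = (1, 2, 2, 6)

v_7(a) = 1 ≥ 1, so the series converges in ℤ_7 to 1/(1 − a) = 1/(1 − (-427)) = 1/428. Expand this rational in ℤ_7: compute digits iteratively via d_i = x_i mod 7, x_{i+1} = (x_i − d_i)/7. The first 4 digits are (1, 2, 2, 6).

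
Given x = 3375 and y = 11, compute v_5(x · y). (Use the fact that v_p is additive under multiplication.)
v_5(37125) = 3

v_p(x) = 3 (factor: 3375 = 5^3 · 27); v_p(y) = 0 (factor: 11 = 5^0 · 11). Additivity: v_p(xy) = v_p(x) + v_p(y) = 3 + 0 = 3. (Direct check: xy = 37125 = 5^3 · (297).)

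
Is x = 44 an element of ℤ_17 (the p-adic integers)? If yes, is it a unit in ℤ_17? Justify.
x ∈ ℤ_17^× (unit); v_17(x) = 0

ℤ_17 = {x ∈ ℚ_17 : v_17(x) ≥ 0} and ℤ_17^× = {x ∈ ℤ_17 : v_17(x) = 0}. Here v_17(44) = v_17(num) − v_17(den) = 0; compare against these criteria.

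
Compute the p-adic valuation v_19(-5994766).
v_19(-5994766) = 4

v_19(n) is the largest exponent k such that 19^k divides n. Factor out: -5994766 = -19^4 · 46. (Sign doesn't affect v_p.) So v_19(-5994766) = 4.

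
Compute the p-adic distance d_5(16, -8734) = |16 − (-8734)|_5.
d_5(16, -8734) = 1/625

Step 1 — x − y = 16 − (-8734) = 8750. Step 2 — v_5(8750) = 4 (factor: 8750 = (5^4 · 14); the sign does not affect v_p). Step 3 — |x − y|_5 = 5^{-4} = 1/625.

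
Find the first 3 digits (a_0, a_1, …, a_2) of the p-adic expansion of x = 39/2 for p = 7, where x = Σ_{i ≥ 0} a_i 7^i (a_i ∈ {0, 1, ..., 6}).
(a_0, …, a_2) = (2, 6, 3)

v_7(39/2) = 0 (numerator and denominator both coprime to 7), so x ∈ ℤ_7^×. Compute digits iteratively via a_i = x_i mod 7, x_{i+1} = (x_i − a_i)/7, with x_0 = x:
  x_0 = 39/2;  a_0 = 2;  x_1 = (x_0 − 2)/7 = 5/2
  x_1 = 5/2;  a_1 = 6;  x_2 = (x_1 − 6)/7 = -1/2
  x_2 = -1/2;  a_2 = 3;  x_3 = (x_2 − 3)/7 = -1/2
Digits: (2, 6, 3).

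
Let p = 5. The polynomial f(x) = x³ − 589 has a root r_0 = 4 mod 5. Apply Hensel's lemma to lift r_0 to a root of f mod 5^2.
r_1 = 4 (mod 25)

Hensel: r_{i+1} = r_i − f(r_i)/f′(r_i) mod 5^{i+2}, where f′(x) = 3x². Iterate:
  r_0 = 4 (mod 5)
  r_1 = 4 (mod 25)
Final: r = 4 with f(r) ≡ 0 mod 5^2.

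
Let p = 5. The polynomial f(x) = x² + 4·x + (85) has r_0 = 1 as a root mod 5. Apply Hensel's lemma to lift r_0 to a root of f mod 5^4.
r_3 = 386 (mod 625)

Hensel: r_{i+1} = r_i − f(r_i)·(f′(r_i))^{-1} mod 5^{i+2}, f′(x) = 2x + 4. Iterate:
  r_0 = 1 (mod 5)
  r_1 = 11 (mod 25)
  r_2 = 11 (mod 125)
  r_3 = 386 (mod 625)
Final: r = 386 satisfies f(r) ≡ 0 mod 5^4.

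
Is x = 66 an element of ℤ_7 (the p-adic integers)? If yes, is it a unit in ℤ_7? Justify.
x ∈ ℤ_7^× (unit); v_7(x) = 0

ℤ_7 = {x ∈ ℚ_7 : v_7(x) ≥ 0} and ℤ_7^× = {x ∈ ℤ_7 : v_7(x) = 0}. Here v_7(66) = v_7(num) − v_7(den) = 0; compare against these criteria.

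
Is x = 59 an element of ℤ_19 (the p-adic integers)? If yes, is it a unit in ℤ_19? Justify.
x ∈ ℤ_19^× (unit); v_19(x) = 0

ℤ_19 = {x ∈ ℚ_19 : v_19(x) ≥ 0} and ℤ_19^× = {x ∈ ℤ_19 : v_19(x) = 0}. Here v_19(59) = v_19(num) − v_19(den) = 0; compare against these criteria.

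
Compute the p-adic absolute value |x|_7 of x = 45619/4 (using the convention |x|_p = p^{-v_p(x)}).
|45619/4|_7 = 1/2401

Step 1 — compute v_7(x) by factoring powers of 7 out of the numerator and denominator: v_7(45619/4) = 4. Step 2 — apply |x|_p = p^{-v_p(x)} = 7^{-4} = 1/2401.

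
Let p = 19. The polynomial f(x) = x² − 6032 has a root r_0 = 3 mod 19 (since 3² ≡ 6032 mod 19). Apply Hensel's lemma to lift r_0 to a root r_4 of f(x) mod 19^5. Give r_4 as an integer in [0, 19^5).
r_4 = 716569 (mod 2476099)

Hensel's recurrence: r_{i+1} = r_i − f(r_i)·(f′(r_i))^{-1} mod 19^{i+2}, with f′(x) = 2x. Iterate:
  r_0 = 3 (mod 19)
  r_1 = 345 (mod 361)
  r_2 = 3233 (mod 6859)
  r_3 = 64964 (mod 130321)
  r_4 = 716569 (mod 2476099)
Final: r_4 = 716569, and one checks f(r_4) ≡ 0 mod 19^5.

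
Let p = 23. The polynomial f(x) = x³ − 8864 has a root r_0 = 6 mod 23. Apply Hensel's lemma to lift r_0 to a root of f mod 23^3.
r_2 = 4514 (mod 12167)

Hensel: r_{i+1} = r_i − f(r_i)/f′(r_i) mod 23^{i+2}, where f′(x) = 3x². Iterate:
  r_0 = 6 (mod 23)
  r_1 = 282 (mod 529)
  r_2 = 4514 (mod 12167)
Final: r = 4514 with f(r) ≡ 0 mod 23^3.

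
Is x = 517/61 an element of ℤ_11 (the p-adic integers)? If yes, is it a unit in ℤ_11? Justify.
x ∈ ℤ_11 but not a unit; v_11(x) = 1 > 0

ℤ_11 = {x ∈ ℚ_11 : v_11(x) ≥ 0} and ℤ_11^× = {x ∈ ℤ_11 : v_11(x) = 0}. Here v_11(517/61) = v_11(num) − v_11(den) = 1; compare against these criteria.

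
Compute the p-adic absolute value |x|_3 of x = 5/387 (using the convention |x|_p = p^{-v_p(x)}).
|5/387|_3 = 9

Step 1 — compute v_3(x) by factoring powers of 3 out of the numerator and denominator: v_3(5/387) = -2. Step 2 — apply |x|_p = p^{-v_p(x)} = 3^{2} = 9.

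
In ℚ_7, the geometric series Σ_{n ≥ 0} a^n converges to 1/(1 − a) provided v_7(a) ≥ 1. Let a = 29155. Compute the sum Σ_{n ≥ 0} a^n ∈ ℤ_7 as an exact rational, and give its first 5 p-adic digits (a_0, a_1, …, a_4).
Σ a^n = 1/(1 − a) = -1/29154;  first 5 digits = (1, 0, 0, 1, 5)

v_7(a) = 3 ≥ 1, so the series converges in ℤ_7 to 1/(1 − a) = 1/(1 − 29155) = -1/29154. Expand this rational in ℤ_7: compute digits iteratively via d_i = x_i mod 7, x_{i+1} = (x_i − d_i)/7. The first 5 digits are (1, 0, 0, 1, 5).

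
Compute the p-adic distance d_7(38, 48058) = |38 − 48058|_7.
d_7(38, 48058) = 1/2401

Step 1 — x − y = 38 − 48058 = -48020. Step 2 — v_7(-48020) = 4 (factor: -48020 = −(7^4 · 20); the sign does not affect v_p). Step 3 — |x − y|_7 = 7^{-4} = 1/2401.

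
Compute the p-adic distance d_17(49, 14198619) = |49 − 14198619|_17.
d_17(49, 14198619) = 1/1419857

Step 1 — x − y = 49 − 14198619 = -14198570. Step 2 — v_17(-14198570) = 5 (factor: -14198570 = −(17^5 · 10); the sign does not affect v_p). Step 3 — |x − y|_17 = 17^{-5} = 1/1419857.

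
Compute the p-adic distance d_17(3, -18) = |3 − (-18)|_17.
d_17(3, -18) = 1

Step 1 — x − y = 3 − (-18) = 21. Step 2 — v_17(21) = 0 (factor: 21 = (17^0 · 21); the sign does not affect v_p). Step 3 — |x − y|_17 = 17^{0} = 1.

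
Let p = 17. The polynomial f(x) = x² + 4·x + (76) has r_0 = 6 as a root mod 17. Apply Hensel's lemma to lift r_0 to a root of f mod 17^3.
r_2 = 1298 (mod 4913)

Hensel: r_{i+1} = r_i − f(r_i)·(f′(r_i))^{-1} mod 17^{i+2}, f′(x) = 2x + 4. Iterate:
  r_0 = 6 (mod 17)
  r_1 = 142 (mod 289)
  r_2 = 1298 (mod 4913)
Final: r = 1298 satisfies f(r) ≡ 0 mod 17^3.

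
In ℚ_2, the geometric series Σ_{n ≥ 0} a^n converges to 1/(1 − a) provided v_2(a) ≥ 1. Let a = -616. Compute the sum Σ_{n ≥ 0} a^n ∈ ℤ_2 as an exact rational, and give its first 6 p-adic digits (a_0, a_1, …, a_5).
Σ a^n = 1/(1 − a) = 1/617;  first 6 digits = (1, 0, 0, 1, 1, 0)

v_2(a) = 3 ≥ 1, so the series converges in ℤ_2 to 1/(1 − a) = 1/(1 − (-616)) = 1/617. Expand this rational in ℤ_2: compute digits iteratively via d_i = x_i mod 2, x_{i+1} = (x_i − d_i)/2. The first 6 digits are (1, 0, 0, 1, 1, 0).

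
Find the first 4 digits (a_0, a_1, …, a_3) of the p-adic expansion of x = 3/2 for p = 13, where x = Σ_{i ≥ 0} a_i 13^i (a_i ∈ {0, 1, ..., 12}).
(a_0, …, a_3) = (8, 6, 6, 6)

v_13(3/2) = 0 (numerator and denominator both coprime to 13), so x ∈ ℤ_13^×. Compute digits iteratively via a_i = x_i mod 13, x_{i+1} = (x_i − a_i)/13, with x_0 = x:
  x_0 = 3/2;  a_0 = 8;  x_1 = (x_0 − 8)/13 = -1/2
  x_1 = -1/2;  a_1 = 6;  x_2 = (x_1 − 6)/13 = -1/2
  x_2 = -1/2;  a_2 = 6;  x_3 = (x_2 − 6)/13 = -1/2
  x_3 = -1/2;  a_3 = 6;  x_4 = (x_3 − 6)/13 = -1/2
Digits: (8, 6, 6, 6).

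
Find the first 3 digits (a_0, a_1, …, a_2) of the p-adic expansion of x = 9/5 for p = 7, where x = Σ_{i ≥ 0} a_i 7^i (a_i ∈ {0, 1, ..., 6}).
(a_0, …, a_2) = (6, 5, 2)

v_7(9/5) = 0 (numerator and denominator both coprime to 7), so x ∈ ℤ_7^×. Compute digits iteratively via a_i = x_i mod 7, x_{i+1} = (x_i − a_i)/7, with x_0 = x:
  x_0 = 9/5;  a_0 = 6;  x_1 = (x_0 − 6)/7 = -3/5
  x_1 = -3/5;  a_1 = 5;  x_2 = (x_1 − 5)/7 = -4/5
  x_2 = -4/5;  a_2 = 2;  x_3 = (x_2 − 2)/7 = -2/5
Digits: (6, 5, 2).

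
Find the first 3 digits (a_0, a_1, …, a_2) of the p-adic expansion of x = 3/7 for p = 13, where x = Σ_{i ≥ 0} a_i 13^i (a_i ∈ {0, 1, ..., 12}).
(a_0, …, a_2) = (6, 7, 5)

v_13(3/7) = 0 (numerator and denominator both coprime to 13), so x ∈ ℤ_13^×. Compute digits iteratively via a_i = x_i mod 13, x_{i+1} = (x_i − a_i)/13, with x_0 = x:
  x_0 = 3/7;  a_0 = 6;  x_1 = (x_0 − 6)/13 = -3/7
  x_1 = -3/7;  a_1 = 7;  x_2 = (x_1 − 7)/13 = -4/7
  x_2 = -4/7;  a_2 = 5;  x_3 = (x_2 − 5)/13 = -3/7
Digits: (6, 7, 5).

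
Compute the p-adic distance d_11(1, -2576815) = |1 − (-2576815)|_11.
d_11(1, -2576815) = 1/161051

Step 1 — x − y = 1 − (-2576815) = 2576816. Step 2 — v_11(2576816) = 5 (factor: 2576816 = (11^5 · 16); the sign does not affect v_p). Step 3 — |x − y|_11 = 11^{-5} = 1/161051.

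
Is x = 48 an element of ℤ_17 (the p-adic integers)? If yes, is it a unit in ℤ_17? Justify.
x ∈ ℤ_17^× (unit); v_17(x) = 0

ℤ_17 = {x ∈ ℚ_17 : v_17(x) ≥ 0} and ℤ_17^× = {x ∈ ℤ_17 : v_17(x) = 0}. Here v_17(48) = v_17(num) − v_17(den) = 0; compare against these criteria.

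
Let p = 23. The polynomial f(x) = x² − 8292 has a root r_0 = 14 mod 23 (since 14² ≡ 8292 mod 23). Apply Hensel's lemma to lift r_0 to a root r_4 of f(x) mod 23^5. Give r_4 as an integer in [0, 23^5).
r_4 = 2603361 (mod 6436343)

Hensel's recurrence: r_{i+1} = r_i − f(r_i)·(f′(r_i))^{-1} mod 23^{i+2}, with f′(x) = 2x. Iterate:
  r_0 = 14 (mod 23)
  r_1 = 152 (mod 529)
  r_2 = 11790 (mod 12167)
  r_3 = 84792 (mod 279841)
  r_4 = 2603361 (mod 6436343)
Final: r_4 = 2603361, and one checks f(r_4) ≡ 0 mod 23^5.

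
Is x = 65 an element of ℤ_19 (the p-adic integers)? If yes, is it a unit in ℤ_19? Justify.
x ∈ ℤ_19^× (unit); v_19(x) = 0

ℤ_19 = {x ∈ ℚ_19 : v_19(x) ≥ 0} and ℤ_19^× = {x ∈ ℤ_19 : v_19(x) = 0}. Here v_19(65) = v_19(num) − v_19(den) = 0; compare against these criteria.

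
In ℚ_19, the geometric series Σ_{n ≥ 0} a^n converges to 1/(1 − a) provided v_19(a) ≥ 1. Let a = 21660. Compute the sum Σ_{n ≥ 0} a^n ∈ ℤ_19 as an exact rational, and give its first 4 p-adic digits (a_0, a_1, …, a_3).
Σ a^n = 1/(1 − a) = -1/21659;  first 4 digits = (1, 0, 3, 3)

v_19(a) = 2 ≥ 1, so the series converges in ℤ_19 to 1/(1 − a) = 1/(1 − 21660) = -1/21659. Expand this rational in ℤ_19: compute digits iteratively via d_i = x_i mod 19, x_{i+1} = (x_i − d_i)/19. The first 4 digits are (1, 0, 3, 3).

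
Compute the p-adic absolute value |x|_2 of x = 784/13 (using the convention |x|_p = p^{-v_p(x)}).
|784/13|_2 = 1/16

Step 1 — compute v_2(x) by factoring powers of 2 out of the numerator and denominator: v_2(784/13) = 4. Step 2 — apply |x|_p = p^{-v_p(x)} = 2^{-4} = 1/16.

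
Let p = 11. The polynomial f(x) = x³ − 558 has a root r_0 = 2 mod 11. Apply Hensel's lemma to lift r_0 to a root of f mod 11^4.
r_3 = 4303 (mod 14641)

Hensel: r_{i+1} = r_i − f(r_i)/f′(r_i) mod 11^{i+2}, where f′(x) = 3x². Iterate:
  r_0 = 2 (mod 11)
  r_1 = 68 (mod 121)
  r_2 = 310 (mod 1331)
  r_3 = 4303 (mod 14641)
Final: r = 4303 with f(r) ≡ 0 mod 11^4.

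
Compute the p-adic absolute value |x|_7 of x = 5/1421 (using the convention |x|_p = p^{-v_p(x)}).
|5/1421|_7 = 49

Step 1 — compute v_7(x) by factoring powers of 7 out of the numerator and denominator: v_7(5/1421) = -2. Step 2 — apply |x|_p = p^{-v_p(x)} = 7^{2} = 49.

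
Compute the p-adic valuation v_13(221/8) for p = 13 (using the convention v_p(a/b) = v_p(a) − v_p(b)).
v_13(221/8) = 1

Factor powers of 13 from the numerator and denominator of the reduced fraction: 221 = 13^1 · 17 and 8 = 13^0 · 8. Apply v_p(a/b) = v_p(a) − v_p(b): v_13(221/8) = 1 − 0 = 1.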